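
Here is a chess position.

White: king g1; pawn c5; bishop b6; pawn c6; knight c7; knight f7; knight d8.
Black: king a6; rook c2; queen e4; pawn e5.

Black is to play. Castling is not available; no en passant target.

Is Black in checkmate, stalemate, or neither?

checkmate

Black to move; black king on a6.
In check: yes, from the white knight on c7.
King squares — a5: attacked by Bb6; b5: attacked by Nc7; b6: attacked by Pc5; a7: attacked by Bb6; b7: attacked by Pc6.
Legal moves for Black: none.
In check with no legal moves → checkmate.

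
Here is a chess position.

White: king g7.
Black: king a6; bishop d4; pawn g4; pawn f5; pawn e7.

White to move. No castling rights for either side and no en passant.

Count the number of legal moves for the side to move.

6

White to move; king on g7.
In check: yes, from the black bishop on d4.
Legal moves: Kg8, Kf8, Kh7, Kf7, Kh6, Kg6.
Count: 6.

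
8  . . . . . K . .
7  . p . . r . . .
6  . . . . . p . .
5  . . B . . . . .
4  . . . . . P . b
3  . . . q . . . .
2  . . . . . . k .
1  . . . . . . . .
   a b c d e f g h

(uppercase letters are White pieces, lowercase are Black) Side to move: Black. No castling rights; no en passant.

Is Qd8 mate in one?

After Qd8: white king on f8; in check: yes, from the black queen on d8.
King squares — e7: attacked by Qd8; f7: attacked by Re7; g7: attacked by Re7; e8: attacked by Re7; g8: attacked by Qd8.
White has no legal moves → checkmate.

yes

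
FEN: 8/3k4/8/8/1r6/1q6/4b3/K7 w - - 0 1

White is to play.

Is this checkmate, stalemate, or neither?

stalemate

White to move; white king on a1.
In check: no.
King squares — b1: attacked by Qb3; a2: attacked by Qb3; b2: attacked by Qb3.
Legal moves for White: none.
Not in check and no legal moves → stalemate.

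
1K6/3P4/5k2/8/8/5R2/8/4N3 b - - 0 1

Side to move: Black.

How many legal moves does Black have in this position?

Black to move; king on f6.
In check: yes, from the white rook on f3.
Legal moves: Kg7, Ke7, Kg6, Ke6, Kg5, Ke5.
Count: 6.

6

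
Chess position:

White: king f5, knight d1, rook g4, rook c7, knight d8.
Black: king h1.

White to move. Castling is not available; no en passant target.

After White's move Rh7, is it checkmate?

yes

After Rh7: black king on h1; in check: yes, from the white rook on h7.
King squares — g1: attacked by Rg4; g2: attacked by Rg4; h2: attacked by Rh7.
Black has no legal moves → checkmate.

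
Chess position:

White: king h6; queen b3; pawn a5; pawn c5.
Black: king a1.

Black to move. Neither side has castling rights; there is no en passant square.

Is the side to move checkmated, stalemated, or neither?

Black to move; black king on a1.
In check: no.
King squares — b1: attacked by Qb3; a2: attacked by Qb3; b2: attacked by Qb3.
Legal moves for Black: none.
Not in check and no legal moves → stalemate.

stalemate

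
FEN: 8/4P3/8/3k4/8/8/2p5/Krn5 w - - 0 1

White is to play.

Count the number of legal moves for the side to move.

White to move; king on a1.
In check: yes, from the black rook on b1.
Legal moves: none.
Count: 0.

0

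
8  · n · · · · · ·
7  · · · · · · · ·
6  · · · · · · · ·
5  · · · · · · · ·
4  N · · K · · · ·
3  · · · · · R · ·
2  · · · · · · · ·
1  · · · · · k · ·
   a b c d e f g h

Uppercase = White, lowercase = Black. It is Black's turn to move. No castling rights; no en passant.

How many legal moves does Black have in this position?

4

Black to move; king on f1.
In check: yes, from the white rook on f3.
Legal moves: Kg2, Ke2, Kg1, Ke1.
Count: 4.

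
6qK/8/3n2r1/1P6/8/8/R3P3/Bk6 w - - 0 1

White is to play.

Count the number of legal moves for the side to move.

0

White to move; king on h8.
In check: yes, from the black queen on g8.
Legal moves: none.
Count: 0.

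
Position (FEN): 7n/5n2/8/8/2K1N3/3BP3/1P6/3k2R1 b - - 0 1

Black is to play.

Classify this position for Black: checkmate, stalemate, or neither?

checkmate

Black to move; black king on d1.
In check: yes, from the white rook on g1.
King squares — c1: attacked by Rg1; e1: attacked by Rg1; c2: attacked by Bd3; d2: attacked by Ne4; e2: attacked by Bd3.
Legal moves for Black: none.
In check with no legal moves → checkmate.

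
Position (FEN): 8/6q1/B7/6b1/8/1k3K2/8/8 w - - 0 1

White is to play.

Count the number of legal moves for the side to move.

13

White to move; king on f3.
In check: no.
Legal moves: Bc8, Bb7, Bb5, Bc4+, Bd3, Be2, Bf1, Kg4, Ke4, Kg3, Kg2, Kf2, Ke2.
Count: 13.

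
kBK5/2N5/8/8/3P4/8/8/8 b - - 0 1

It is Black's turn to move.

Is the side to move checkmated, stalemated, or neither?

checkmate

Black to move; black king on a8.
In check: yes, from the white knight on c7.
King squares — a7: attacked by Bb8; b7: attacked by Kc8; b8: attacked by Kc8.
Legal moves for Black: none.
In check with no legal moves → checkmate.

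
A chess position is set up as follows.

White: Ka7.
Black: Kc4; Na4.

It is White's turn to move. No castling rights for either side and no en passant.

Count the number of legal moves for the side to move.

White to move; king on a7.
In check: no.
Legal moves: Kb8, Ka8, Kb7, Ka6.
Count: 4.

4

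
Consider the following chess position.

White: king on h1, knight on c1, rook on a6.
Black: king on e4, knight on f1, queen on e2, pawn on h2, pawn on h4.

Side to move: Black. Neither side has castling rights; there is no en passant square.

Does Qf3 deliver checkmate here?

After Qf3: white king on h1; in check: yes, from the black queen on f3.
King squares — g1: attacked by Ph2; g2: attacked by Qf3; h2: attacked by Nf1.
White has no legal moves → checkmate.

yes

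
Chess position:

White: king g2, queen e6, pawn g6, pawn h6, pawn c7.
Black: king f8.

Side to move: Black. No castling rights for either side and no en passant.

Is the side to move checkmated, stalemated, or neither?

Black to move; black king on f8.
In check: no.
King squares — e7: attacked by Qe6; f7: attacked by Qe6; g7: attacked by Ph6; e8: attacked by Qe6; g8: attacked by Qe6.
Legal moves for Black: none.
Not in check and no legal moves → stalemate.

stalemate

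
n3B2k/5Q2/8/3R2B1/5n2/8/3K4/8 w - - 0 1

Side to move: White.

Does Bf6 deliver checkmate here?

yes

After Bf6: black king on h8; in check: yes, from the white bishop on f6.
King squares — g7: attacked by Bf6; h7: attacked by Qf7; g8: attacked by Qf7.
Black has no legal moves → checkmate.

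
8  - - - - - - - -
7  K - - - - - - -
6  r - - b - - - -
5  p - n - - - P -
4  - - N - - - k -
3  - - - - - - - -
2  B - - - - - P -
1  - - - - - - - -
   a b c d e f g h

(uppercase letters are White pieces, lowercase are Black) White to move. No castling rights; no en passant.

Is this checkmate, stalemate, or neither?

checkmate

White to move; white king on a7.
In check: yes, from the black rook on a6.
King squares — a6: attacked by Nc5; b6: attacked by Ra6; b7: attacked by Nc5; a8: attacked by Ra6; b8: attacked by Bd6.
Legal moves for White: none.
In check with no legal moves → checkmate.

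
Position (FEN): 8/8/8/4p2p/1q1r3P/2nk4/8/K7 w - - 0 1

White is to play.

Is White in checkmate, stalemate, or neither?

White to move; white king on a1.
In check: no.
King squares — b1: attacked by Nc3; a2: attacked by Nc3; b2: attacked by Qb4.
Legal moves for White: none.
Not in check and no legal moves → stalemate.

stalemate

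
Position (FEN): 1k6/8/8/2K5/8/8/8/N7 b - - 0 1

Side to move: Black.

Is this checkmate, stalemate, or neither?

neither

Black to move; black king on b8.
In check: no.
Legal moves for Black: Kc8, Ka8, Kc7, Kb7, Ka7.
Black has 5 legal moves and is not in check → neither.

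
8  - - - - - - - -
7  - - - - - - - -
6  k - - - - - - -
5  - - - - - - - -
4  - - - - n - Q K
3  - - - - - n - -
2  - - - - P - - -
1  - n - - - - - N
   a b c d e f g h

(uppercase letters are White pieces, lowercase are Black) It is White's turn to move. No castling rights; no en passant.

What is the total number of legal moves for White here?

White to move; king on h4.
In check: yes, from the black knight on f3.
Legal moves: Kh5, Kh3, Qxf3, exf3.
Count: 4.

4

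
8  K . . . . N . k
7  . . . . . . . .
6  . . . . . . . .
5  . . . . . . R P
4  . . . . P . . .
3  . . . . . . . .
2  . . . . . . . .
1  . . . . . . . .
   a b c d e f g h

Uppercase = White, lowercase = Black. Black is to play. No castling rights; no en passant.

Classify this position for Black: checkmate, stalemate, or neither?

stalemate

Black to move; black king on h8.
In check: no.
King squares — g7: attacked by Rg5; h7: attacked by Nf8; g8: attacked by Rg5.
Legal moves for Black: none.
Not in check and no legal moves → stalemate.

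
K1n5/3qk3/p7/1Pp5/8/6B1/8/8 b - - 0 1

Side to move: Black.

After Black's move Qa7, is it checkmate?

After Qa7: white king on a8; in check: yes, from the black queen on a7.
King squares — a7: attacked by Nc8; b7: attacked by Qa7; b8: attacked by Qa7.
White has no legal moves → checkmate.

yes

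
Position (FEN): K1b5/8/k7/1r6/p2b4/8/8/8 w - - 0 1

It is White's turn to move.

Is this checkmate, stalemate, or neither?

White to move; white king on a8.
In check: no.
King squares — a7: attacked by Bd4; b7: attacked by Rb5; b8: attacked by Rb5.
Legal moves for White: none.
Not in check and no legal moves → stalemate.

stalemate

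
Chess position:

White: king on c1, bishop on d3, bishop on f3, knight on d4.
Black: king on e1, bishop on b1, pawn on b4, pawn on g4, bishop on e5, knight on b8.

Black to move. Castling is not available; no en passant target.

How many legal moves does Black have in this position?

19

Black to move; king on e1.
In check: no.
Legal moves: Nd7, Nc6, Na6, Bh8, Bg7, Bc7, Bf6, Bd6, Bf4+, Bxd4, Bg3, Bh2, Kf2, Bxd3, Bc2, Ba2, gxf3, g3, b3.
Count: 19.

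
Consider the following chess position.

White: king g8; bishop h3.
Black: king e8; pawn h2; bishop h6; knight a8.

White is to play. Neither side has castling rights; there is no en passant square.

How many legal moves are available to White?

White to move; king on g8.
In check: no.
Legal moves: Kh8, Kh7, Bc8, Bd7+, Be6, Bf5, Bg4, Bg2, Bf1.
Count: 9.

9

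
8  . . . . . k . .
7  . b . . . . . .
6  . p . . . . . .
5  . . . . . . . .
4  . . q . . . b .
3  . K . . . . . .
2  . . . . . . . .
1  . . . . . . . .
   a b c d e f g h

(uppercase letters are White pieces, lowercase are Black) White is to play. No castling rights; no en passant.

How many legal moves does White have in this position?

White to move; king on b3.
In check: yes, from the black queen on c4.
Legal moves: Kxc4, Ka3, Kb2.
Count: 3.

3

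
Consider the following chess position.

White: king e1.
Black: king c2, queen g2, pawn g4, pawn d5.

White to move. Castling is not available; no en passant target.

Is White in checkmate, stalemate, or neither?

White to move; white king on e1.
In check: no.
King squares — d1: attacked by Kc2; f1: attacked by Qg2; d2: attacked by Kc2; e2: attacked by Qg2; f2: attacked by Qg2.
Legal moves for White: none.
Not in check and no legal moves → stalemate.

stalemate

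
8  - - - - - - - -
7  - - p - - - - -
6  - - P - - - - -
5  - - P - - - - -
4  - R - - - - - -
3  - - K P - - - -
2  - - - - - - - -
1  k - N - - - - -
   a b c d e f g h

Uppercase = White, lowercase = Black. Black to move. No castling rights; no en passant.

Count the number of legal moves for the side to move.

0

Black to move; king on a1.
In check: no.
Legal moves: none.
Count: 0.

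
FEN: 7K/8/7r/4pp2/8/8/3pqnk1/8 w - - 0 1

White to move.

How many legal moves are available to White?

2

White to move; king on h8.
In check: yes, from the black rook on h6.
Legal moves: Kg8, Kg7.
Count: 2.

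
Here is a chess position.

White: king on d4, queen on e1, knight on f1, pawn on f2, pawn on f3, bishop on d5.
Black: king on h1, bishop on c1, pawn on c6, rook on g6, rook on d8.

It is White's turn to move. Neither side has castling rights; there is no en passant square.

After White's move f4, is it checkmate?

no

After f4: black king on h1; in check: yes, from the white bishop on d5.
Black has 4 legal replies: Kg1, Rxd5+, Rg2, cxd5.
In check but a legal move exists → not checkmate.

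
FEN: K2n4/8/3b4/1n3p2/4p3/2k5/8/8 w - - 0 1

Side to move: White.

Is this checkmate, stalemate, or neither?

stalemate

White to move; white king on a8.
In check: no.
King squares — a7: attacked by Nb5; b7: attacked by Nd8; b8: attacked by Bd6.
Legal moves for White: none.
Not in check and no legal moves → stalemate.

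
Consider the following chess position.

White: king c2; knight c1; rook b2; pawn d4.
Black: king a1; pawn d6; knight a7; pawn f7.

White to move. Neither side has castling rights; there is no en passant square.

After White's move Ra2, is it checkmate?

yes

After Ra2: black king on a1; in check: yes, from the white rook on a2.
King squares — b1: attacked by Kc2; a2: attacked by Nc1; b2: attacked by Ra2.
Black has no legal moves → checkmate.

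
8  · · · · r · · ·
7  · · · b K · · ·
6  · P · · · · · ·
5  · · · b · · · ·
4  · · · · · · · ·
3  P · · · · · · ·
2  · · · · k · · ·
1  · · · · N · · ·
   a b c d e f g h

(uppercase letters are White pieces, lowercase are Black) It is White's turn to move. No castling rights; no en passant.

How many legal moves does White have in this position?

3

White to move; king on e7.
In check: yes, from the black rook on e8.
Legal moves: Kxd7, Kf6, Kd6.
Count: 3.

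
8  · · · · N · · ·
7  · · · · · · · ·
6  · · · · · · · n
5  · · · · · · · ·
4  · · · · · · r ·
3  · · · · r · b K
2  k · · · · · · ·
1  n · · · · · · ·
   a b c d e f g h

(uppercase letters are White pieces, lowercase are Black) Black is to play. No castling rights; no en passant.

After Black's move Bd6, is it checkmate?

After Bd6: white king on h3; in check: yes, from the black rook on e3.
King squares — g2: attacked by Rg4; h2: attacked by Bd6; g3: attacked by Re3; g4: attacked by Nh6; h4: attacked by Rg4.
White has no legal moves → checkmate.

yes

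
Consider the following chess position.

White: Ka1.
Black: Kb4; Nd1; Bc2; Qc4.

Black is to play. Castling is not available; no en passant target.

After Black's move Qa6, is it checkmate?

yes

After Qa6: white king on a1; in check: yes, from the black queen on a6.
King squares — b1: attacked by Bc2; a2: attacked by Qa6; b2: attacked by Nd1.
White has no legal moves → checkmate.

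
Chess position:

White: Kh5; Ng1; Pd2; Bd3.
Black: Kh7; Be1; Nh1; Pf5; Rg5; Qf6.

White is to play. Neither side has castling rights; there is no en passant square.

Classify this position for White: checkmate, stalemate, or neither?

checkmate

White to move; white king on h5.
In check: yes, from the black rook on g5.
King squares — g4: attacked by Pf5; h4: attacked by Be1; g5: attacked by Qf6; g6: attacked by Rg5; h6: attacked by Qf6.
Legal moves for White: none.
In check with no legal moves → checkmate.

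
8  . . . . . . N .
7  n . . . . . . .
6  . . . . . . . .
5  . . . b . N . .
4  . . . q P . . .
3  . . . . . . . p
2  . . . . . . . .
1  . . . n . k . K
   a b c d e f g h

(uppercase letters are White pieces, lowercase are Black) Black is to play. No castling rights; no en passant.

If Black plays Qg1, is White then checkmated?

After Qg1: white king on h1; in check: yes, from the black queen on g1.
King squares — g1: attacked by Kf1; g2: attacked by Kf1; h2: attacked by Qg1.
White has no legal moves → checkmate.

yes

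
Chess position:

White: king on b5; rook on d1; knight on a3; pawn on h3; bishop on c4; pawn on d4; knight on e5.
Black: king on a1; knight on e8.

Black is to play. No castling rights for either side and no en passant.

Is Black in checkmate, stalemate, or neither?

Black to move; black king on a1.
In check: yes, from the white rook on d1.
Legal moves for Black: Kb2.
Black is in check but has 1 legal move → neither.

neither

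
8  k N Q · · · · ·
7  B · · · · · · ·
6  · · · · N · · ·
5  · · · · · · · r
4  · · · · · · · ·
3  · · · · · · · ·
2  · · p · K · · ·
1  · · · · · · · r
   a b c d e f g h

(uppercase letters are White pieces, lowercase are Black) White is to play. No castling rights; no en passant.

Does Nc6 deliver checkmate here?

yes

After Nc6: black king on a8; in check: yes, from the white queen on c8.
King squares — a7: attacked by Nc6; b7: attacked by Qc8; b8: attacked by Nc6.
Black has no legal moves → checkmate.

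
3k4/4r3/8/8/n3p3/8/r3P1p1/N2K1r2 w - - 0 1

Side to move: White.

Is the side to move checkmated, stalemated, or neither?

White to move; white king on d1.
In check: yes, from the black rook on f1.
King squares — c1: attacked by Rf1; e1: attacked by Rf1; c2: attacked by Ra2; d2: attacked by Ra2; e2: own pawn.
Legal moves for White: none.
In check with no legal moves → checkmate.

checkmate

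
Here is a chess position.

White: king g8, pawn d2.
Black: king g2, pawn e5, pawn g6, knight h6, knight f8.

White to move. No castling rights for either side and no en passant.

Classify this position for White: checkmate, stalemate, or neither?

White to move; white king on g8.
In check: yes, from the black knight on h6.
King squares — f7: attacked by Nh6; g7: available; h7: attacked by Nf8; f8: available; h8: available.
Legal moves for White: Kh8, Kxf8, Kg7.
White is in check but has 3 legal moves → neither.

neither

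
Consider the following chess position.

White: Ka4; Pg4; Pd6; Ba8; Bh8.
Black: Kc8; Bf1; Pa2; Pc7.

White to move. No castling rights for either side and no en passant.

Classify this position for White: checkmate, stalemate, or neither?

neither

White to move; white king on a4.
In check: no.
Legal moves for White include: Bg7, Bf6, Be5, Bd4, Bc3, Bb2, Ba1, Bb7+, Bc6, Bd5, Be4, Bf3, Bg2, Bh1, Ka5, Kb4, Kb3, Ka3, ... (list truncated; more exist).
White has legal moves and is not in check → neither.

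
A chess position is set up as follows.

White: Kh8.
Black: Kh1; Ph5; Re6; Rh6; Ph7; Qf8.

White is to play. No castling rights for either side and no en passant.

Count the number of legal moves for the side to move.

White to move; king on h8.
In check: yes, from the black queen on f8.
Legal moves: none.
Count: 0.

0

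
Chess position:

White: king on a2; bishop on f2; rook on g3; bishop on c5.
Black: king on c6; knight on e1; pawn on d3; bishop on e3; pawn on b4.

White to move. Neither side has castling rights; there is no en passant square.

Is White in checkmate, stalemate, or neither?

White to move; white king on a2.
In check: no.
Legal moves for White include: Bf8, Be7, Ba7, Bd6, Bb6, Bd4, Bxb4, Bcxe3, Rg8, Rg7, Rg6+, Rg5, Rg4, Rh3, Rf3, Rxe3, Rg2, Rg1, ... (list truncated; more exist).
White has legal moves and is not in check → neither.

neither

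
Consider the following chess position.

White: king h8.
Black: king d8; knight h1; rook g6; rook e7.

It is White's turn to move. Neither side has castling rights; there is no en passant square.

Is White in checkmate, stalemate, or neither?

White to move; white king on h8.
In check: no.
King squares — g7: attacked by Rg6; h7: attacked by Re7; g8: attacked by Rg6.
Legal moves for White: none.
Not in check and no legal moves → stalemate.

stalemate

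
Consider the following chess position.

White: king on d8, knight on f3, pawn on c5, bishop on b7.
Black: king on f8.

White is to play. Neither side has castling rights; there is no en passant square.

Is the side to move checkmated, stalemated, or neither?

neither

White to move; white king on d8.
In check: no.
Legal moves for White: Kc8, Kd7, Kc7, Bc8, Ba8, Bc6, Ba6, Bd5, Be4, Ng5, Ne5, Nh4, Nd4, Nh2, Nd2, Ng1, Ne1, c6.
White has 18 legal moves and is not in check → neither.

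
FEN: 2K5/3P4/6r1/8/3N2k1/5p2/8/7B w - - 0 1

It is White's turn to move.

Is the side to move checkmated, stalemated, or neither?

White to move; white king on c8.
In check: no.
Legal moves for White: Kd8, Kb8, Kc7, Kb7, Ne6, Nc6, Nf5, Nb5, Nxf3, Nb3, Ne2, Nc2, Bxf3+, Bg2, d8=Q, d8=R, d8=B, d8=N.
White has 18 legal moves and is not in check → neither.

neither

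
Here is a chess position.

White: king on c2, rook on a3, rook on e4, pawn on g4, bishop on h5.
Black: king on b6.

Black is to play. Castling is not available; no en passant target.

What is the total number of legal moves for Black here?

5

Black to move; king on b6.
In check: no.
Legal moves: Kc7, Kb7, Kc6, Kc5, Kb5.
Count: 5.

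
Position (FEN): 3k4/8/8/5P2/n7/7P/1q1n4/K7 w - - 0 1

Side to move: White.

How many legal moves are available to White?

White to move; king on a1.
In check: yes, from the black queen on b2.
Legal moves: none.
Count: 0.

0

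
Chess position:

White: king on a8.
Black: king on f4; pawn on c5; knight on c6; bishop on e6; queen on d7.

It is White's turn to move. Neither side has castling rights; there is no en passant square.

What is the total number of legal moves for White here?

0

White to move; king on a8.
In check: no.
Legal moves: none.
Count: 0.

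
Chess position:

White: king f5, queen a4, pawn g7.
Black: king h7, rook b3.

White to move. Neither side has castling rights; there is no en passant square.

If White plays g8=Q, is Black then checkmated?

After g8=Q: black king on h7; in check: yes, from the white queen on g8.
Black has 2 legal replies: Kxg8, Kh6.
In check but a legal move exists → not checkmate.

no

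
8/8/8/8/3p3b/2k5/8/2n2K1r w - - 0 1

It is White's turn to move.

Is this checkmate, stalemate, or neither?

White to move; white king on f1.
In check: yes, from the black rook on h1.
King squares — e1: attacked by Rh1; g1: attacked by Rh1; e2: attacked by Nc1; f2: attacked by Bh4; g2: available.
Legal moves for White: Kg2.
White is in check but has 1 legal move → neither.

neither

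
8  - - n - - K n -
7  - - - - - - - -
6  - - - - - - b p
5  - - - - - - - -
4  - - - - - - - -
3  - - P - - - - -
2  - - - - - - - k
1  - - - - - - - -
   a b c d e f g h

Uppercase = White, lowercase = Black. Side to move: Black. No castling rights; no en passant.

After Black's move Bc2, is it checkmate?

After Bc2: white king on f8; in check: no.
White is not in check, so this cannot be checkmate.

no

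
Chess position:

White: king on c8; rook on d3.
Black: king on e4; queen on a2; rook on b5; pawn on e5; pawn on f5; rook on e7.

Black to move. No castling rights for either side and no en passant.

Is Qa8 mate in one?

After Qa8: white king on c8; in check: yes, from the black queen on a8.
King squares — b7: attacked by Rb5; c7: attacked by Re7; d7: attacked by Re7; b8: attacked by Rb5; d8: attacked by Qa8.
White has no legal moves → checkmate.

yes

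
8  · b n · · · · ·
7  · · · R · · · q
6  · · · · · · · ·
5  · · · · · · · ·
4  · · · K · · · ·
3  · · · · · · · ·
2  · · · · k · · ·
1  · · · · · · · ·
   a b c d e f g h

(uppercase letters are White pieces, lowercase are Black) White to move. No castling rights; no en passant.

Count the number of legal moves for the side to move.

14

White to move; king on d4.
In check: no.
Legal moves: Rd8, Rxh7, Rg7, Rf7, Re7+, Rc7, Rb7, Ra7, Rd6, Rd5, Kd5, Kc5, Kc4, Kc3.
Count: 14.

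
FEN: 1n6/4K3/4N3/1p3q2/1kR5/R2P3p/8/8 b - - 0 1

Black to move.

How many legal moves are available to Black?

Black to move; king on b4.
In check: yes, from the white rook on c4.
Legal moves: Kxa3, bxc4.
Count: 2.

2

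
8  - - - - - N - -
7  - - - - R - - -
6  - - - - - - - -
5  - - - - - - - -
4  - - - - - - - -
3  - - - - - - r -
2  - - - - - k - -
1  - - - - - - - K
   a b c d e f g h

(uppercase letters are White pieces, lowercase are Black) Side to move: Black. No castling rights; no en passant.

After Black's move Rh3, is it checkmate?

yes

After Rh3: white king on h1; in check: yes, from the black rook on h3.
King squares — g1: attacked by Kf2; g2: attacked by Kf2; h2: attacked by Rh3.
White has no legal moves → checkmate.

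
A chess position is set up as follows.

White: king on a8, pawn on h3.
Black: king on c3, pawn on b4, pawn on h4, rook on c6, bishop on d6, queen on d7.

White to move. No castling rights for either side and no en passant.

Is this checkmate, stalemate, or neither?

White to move; white king on a8.
In check: no.
King squares — a7: attacked by Qd7; b7: attacked by Qd7; b8: attacked by Bd6.
Legal moves for White: none.
Not in check and no legal moves → stalemate.

stalemate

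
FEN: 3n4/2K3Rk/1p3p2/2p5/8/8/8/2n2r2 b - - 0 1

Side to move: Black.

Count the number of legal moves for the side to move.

3

Black to move; king on h7.
In check: yes, from the white rook on g7.
Legal moves: Kh8, Kxg7, Kh6.
Count: 3.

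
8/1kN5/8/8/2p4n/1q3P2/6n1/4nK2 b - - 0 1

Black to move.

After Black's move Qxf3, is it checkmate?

no

After Qxf3: white king on f1; in check: yes, from the black queen on f3.
White has 1 legal reply: Kg1.
In check but a legal move exists → not checkmate.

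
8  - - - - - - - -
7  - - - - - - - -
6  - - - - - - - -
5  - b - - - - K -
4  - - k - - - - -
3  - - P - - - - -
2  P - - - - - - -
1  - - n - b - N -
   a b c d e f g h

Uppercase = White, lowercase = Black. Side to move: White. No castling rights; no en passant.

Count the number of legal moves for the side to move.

12

White to move; king on g5.
In check: no.
Legal moves: Kh6, Kg6, Kf6, Kh5, Kf5, Kg4, Kf4, Nh3, Nf3, Ne2, a3, a4.
Count: 12.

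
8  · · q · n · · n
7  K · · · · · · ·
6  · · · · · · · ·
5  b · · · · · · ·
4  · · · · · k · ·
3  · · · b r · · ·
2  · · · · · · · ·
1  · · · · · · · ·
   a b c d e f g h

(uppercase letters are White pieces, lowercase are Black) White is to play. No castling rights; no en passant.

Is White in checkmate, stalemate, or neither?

stalemate

White to move; white king on a7.
In check: no.
King squares — a6: attacked by Bd3; b6: attacked by Ba5; b7: attacked by Qc8; a8: attacked by Qc8; b8: attacked by Qc8.
Legal moves for White: none.
Not in check and no legal moves → stalemate.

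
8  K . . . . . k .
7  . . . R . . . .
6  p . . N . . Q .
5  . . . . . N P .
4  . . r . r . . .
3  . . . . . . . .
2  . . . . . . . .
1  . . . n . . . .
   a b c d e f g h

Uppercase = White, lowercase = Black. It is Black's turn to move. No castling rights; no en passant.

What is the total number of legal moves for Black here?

2

Black to move; king on g8.
In check: yes, from the white queen on g6.
Legal moves: Kh8, Kf8.
Count: 2.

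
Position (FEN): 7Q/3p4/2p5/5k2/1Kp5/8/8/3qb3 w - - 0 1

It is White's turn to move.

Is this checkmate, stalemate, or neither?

neither

White to move; white king on b4.
In check: yes, from the black bishop on e1.
Legal moves for White: Kc5, Kxc4, Ka3, Qc3.
White is in check but has 4 legal moves → neither.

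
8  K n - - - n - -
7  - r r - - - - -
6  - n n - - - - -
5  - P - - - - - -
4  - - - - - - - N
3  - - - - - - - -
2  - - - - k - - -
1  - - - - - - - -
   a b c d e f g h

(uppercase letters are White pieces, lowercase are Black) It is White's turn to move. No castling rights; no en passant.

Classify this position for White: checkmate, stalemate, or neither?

checkmate

White to move; white king on a8.
In check: yes, from the black knight on b6.
King squares — a7: attacked by Nc6; b7: attacked by Rc7; b8: attacked by Nc6.
Legal moves for White: none.
In check with no legal moves → checkmate.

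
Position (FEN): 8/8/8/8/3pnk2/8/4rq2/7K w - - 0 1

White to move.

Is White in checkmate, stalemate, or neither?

stalemate

White to move; white king on h1.
In check: no.
King squares — g1: attacked by Qf2; g2: attacked by Qf2; h2: attacked by Qf2.
Legal moves for White: none.
Not in check and no legal moves → stalemate.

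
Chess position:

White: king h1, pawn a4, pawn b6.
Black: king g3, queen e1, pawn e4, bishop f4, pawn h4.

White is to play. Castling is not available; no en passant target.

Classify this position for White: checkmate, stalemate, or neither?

White to move; white king on h1.
In check: yes, from the black queen on e1.
King squares — g1: attacked by Qe1; g2: attacked by Kg3; h2: attacked by Kg3.
Legal moves for White: none.
In check with no legal moves → checkmate.

checkmate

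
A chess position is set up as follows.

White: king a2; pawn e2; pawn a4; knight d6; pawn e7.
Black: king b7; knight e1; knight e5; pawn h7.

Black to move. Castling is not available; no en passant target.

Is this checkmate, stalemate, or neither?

Black to move; black king on b7.
In check: yes, from the white knight on d6.
King squares — a6: available; b6: available; c6: available; a7: available; c7: available; a8: available; b8: available; c8: attacked by Nd6.
Legal moves for Black: Kb8, Ka8, Kc7, Ka7, Kc6, Kb6, Ka6.
Black is in check but has 7 legal moves → neither.

neither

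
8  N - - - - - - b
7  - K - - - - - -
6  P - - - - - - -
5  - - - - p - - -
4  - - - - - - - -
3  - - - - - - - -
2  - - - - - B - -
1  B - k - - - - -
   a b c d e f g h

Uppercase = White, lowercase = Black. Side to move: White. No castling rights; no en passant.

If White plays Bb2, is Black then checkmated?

no

After Bb2: black king on c1; in check: yes, from the white bishop on b2.
Black has 5 legal replies: Kd2, Kc2, Kxb2, Kd1, Kb1.
In check but a legal move exists → not checkmate.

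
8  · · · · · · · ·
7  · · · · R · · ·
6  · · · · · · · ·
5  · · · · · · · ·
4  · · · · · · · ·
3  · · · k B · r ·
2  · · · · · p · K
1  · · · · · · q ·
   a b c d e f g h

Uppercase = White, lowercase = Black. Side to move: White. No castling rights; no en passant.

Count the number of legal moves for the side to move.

0

White to move; king on h2.
In check: yes, from the black queen on g1.
Legal moves: none.
Count: 0.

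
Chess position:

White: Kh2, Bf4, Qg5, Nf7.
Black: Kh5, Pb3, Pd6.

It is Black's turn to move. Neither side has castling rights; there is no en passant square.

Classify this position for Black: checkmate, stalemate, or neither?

checkmate

Black to move; black king on h5.
In check: yes, from the white queen on g5.
King squares — g4: attacked by Qg5; h4: attacked by Qg5; g5: attacked by Bf4; g6: attacked by Qg5; h6: attacked by Qg5.
Legal moves for Black: none.
In check with no legal moves → checkmate.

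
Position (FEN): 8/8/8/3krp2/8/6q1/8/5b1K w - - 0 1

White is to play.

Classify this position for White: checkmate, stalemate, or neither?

White to move; white king on h1.
In check: no.
King squares — g1: attacked by Qg3; g2: attacked by Bf1; h2: attacked by Qg3.
Legal moves for White: none.
Not in check and no legal moves → stalemate.

stalemate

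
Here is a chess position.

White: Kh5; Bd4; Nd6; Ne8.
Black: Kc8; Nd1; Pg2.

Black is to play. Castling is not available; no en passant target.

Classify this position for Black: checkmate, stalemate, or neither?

Black to move; black king on c8.
In check: yes, from the white knight on d6.
King squares — b7: attacked by Nd6; c7: attacked by Ne8; d7: available; b8: available; d8: available.
Legal moves for Black: Kd8, Kb8, Kd7.
Black is in check but has 3 legal moves → neither.

neither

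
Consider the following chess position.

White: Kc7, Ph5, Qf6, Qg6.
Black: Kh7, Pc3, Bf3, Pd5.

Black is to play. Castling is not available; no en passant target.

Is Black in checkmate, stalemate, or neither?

checkmate

Black to move; black king on h7.
In check: yes, from the white queen on g6.
King squares — g6: attacked by Ph5; h6: attacked by Qg6; g7: attacked by Qf6; g8: attacked by Qg6; h8: attacked by Qf6.
Legal moves for Black: none.
In check with no legal moves → checkmate.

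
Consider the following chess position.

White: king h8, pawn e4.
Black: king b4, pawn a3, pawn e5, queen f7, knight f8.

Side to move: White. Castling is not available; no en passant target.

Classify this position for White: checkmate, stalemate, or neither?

stalemate

White to move; white king on h8.
In check: no.
King squares — g7: attacked by Qf7; h7: attacked by Qf7; g8: attacked by Qf7.
Legal moves for White: none.
Not in check and no legal moves → stalemate.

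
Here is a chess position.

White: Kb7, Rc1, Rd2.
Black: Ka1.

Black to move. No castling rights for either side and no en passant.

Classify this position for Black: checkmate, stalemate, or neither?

Black to move; black king on a1.
In check: yes, from the white rook on c1.
King squares — b1: attacked by Rc1; a2: attacked by Rd2; b2: attacked by Rd2.
Legal moves for Black: none.
In check with no legal moves → checkmate.

checkmate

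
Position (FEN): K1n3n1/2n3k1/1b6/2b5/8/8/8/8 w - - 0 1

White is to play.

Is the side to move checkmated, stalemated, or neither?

neither

White to move; white king on a8.
In check: yes, from the black knight on c7.
King squares — a7: attacked by Bb6; b7: available; b8: available.
Legal moves for White: Kb8, Kb7.
White is in check but has 2 legal moves → neither.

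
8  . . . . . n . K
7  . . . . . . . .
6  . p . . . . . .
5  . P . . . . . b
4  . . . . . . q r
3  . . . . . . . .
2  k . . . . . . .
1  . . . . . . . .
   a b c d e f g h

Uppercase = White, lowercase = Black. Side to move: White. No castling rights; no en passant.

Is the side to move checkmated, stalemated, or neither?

stalemate

White to move; white king on h8.
In check: no.
King squares — g7: attacked by Qg4; h7: attacked by Nf8; g8: attacked by Qg4.
Legal moves for White: none.
Not in check and no legal moves → stalemate.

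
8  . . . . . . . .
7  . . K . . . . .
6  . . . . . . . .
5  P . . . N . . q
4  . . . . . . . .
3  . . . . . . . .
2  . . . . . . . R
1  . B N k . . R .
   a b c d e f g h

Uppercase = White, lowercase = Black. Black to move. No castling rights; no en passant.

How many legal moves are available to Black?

0

Black to move; king on d1.
In check: yes, from the white rook on g1.
Legal moves: none.
Count: 0.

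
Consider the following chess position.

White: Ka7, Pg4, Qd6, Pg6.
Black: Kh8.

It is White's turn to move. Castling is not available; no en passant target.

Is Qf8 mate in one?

After Qf8: black king on h8; in check: yes, from the white queen on f8.
King squares — g7: attacked by Qf8; h7: attacked by Pg6; g8: attacked by Qf8.
Black has no legal moves → checkmate.

yes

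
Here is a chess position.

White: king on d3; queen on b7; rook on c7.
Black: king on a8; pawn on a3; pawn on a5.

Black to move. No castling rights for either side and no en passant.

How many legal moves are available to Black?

Black to move; king on a8.
In check: yes, from the white queen on b7.
Legal moves: none.
Count: 0.

0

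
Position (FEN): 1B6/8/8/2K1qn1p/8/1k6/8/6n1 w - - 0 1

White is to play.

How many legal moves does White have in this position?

White to move; king on c5.
In check: yes, from the black queen on e5.
Legal moves: Kc6, Kb6, Bxe5.
Count: 3.

3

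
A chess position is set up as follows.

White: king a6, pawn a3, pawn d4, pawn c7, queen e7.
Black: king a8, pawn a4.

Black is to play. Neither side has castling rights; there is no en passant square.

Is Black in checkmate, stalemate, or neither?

Black to move; black king on a8.
In check: no.
King squares — a7: attacked by Ka6; b7: attacked by Ka6; b8: attacked by Pc7.
Legal moves for Black: none.
Not in check and no legal moves → stalemate.

stalemate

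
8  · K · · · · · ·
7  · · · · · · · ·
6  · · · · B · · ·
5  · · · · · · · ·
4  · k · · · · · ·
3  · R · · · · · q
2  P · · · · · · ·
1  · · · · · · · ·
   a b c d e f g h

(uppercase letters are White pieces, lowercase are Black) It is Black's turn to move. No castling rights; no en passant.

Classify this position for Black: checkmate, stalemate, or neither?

Black to move; black king on b4.
In check: yes, from the white rook on b3.
Legal moves for Black: Kc5, Ka5, Ka4, Qxb3.
Black is in check but has 4 legal moves → neither.

neither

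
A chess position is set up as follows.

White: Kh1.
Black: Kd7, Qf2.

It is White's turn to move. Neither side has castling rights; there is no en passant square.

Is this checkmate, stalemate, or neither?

stalemate

White to move; white king on h1.
In check: no.
King squares — g1: attacked by Qf2; g2: attacked by Qf2; h2: attacked by Qf2.
Legal moves for White: none.
Not in check and no legal moves → stalemate.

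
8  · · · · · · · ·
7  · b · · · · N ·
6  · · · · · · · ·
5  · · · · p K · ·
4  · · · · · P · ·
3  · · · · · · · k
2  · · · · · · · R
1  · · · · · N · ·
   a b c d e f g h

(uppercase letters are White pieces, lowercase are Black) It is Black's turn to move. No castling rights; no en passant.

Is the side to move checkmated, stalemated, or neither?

Black to move; black king on h3.
In check: yes, from the white rook on h2.
King squares — g2: attacked by Rh2; h2: attacked by Nf1; g3: attacked by Nf1; g4: attacked by Kf5; h4: attacked by Rh2.
Legal moves for Black: none.
In check with no legal moves → checkmate.

checkmate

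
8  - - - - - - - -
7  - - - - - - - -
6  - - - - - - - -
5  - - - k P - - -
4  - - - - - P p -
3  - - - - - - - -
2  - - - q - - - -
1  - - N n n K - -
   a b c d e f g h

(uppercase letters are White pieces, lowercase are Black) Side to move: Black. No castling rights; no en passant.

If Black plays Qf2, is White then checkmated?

yes

After Qf2: white king on f1; in check: yes, from the black queen on f2.
King squares — e1: attacked by Qf2; g1: attacked by Qf2; e2: attacked by Qf2; f2: attacked by Nd1; g2: attacked by Ne1.
White has no legal moves → checkmate.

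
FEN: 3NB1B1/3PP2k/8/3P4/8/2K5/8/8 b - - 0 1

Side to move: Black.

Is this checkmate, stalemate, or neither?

neither

Black to move; black king on h7.
In check: yes, from the white bishop on g8.
Legal moves for Black: Kh8, Kxg8, Kg7, Kh6.
Black is in check but has 4 legal moves → neither.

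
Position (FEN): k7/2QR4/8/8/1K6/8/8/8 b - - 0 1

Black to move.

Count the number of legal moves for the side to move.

Black to move; king on a8.
In check: no.
Legal moves: none.
Count: 0.

0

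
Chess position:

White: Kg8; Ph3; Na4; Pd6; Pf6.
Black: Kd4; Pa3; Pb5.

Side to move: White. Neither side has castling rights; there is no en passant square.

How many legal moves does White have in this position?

White to move; king on g8.
In check: no.
Legal moves: Kh8, Kf8, Kh7, Kg7, Kf7, Nb6, Nc5, Nc3, Nb2, f7, d7, h4.
Count: 12.

12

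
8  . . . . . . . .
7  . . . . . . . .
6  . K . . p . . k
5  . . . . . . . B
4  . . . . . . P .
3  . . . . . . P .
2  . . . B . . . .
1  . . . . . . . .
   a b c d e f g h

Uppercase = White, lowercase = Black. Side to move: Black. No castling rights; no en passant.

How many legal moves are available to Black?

2

Black to move; king on h6.
In check: yes, from the white bishop on d2.
Legal moves: Kh7, Kg7.
Count: 2.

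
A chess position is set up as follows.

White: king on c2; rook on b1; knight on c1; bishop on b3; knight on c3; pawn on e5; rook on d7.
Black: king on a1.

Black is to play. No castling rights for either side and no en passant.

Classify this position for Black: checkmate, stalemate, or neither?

Black to move; black king on a1.
In check: yes, from the white rook on b1.
King squares — b1: attacked by Kc2; a2: attacked by Nc1; b2: attacked by Rb1.
Legal moves for Black: none.
In check with no legal moves → checkmate.

checkmate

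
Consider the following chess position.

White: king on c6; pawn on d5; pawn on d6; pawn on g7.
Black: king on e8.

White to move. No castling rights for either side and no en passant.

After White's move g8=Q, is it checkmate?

yes

After g8=Q: black king on e8; in check: yes, from the white queen on g8.
King squares — d7: attacked by Kc6; e7: attacked by Pd6; f7: attacked by Qg8; d8: attacked by Qg8; f8: attacked by Qg8.
Black has no legal moves → checkmate.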